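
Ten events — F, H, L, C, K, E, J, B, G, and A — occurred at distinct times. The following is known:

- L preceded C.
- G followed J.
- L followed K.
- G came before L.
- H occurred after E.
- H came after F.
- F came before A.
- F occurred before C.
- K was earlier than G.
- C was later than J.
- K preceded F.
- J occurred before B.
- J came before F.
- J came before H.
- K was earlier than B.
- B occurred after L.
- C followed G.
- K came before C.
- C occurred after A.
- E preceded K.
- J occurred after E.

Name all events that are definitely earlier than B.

Directly stated before B: J, K, and L.
E reaches B via E → K → B.
G reaches B via G → L → B.
No chain forces H (or any of the others) ahead of B.

E, G, J, K, L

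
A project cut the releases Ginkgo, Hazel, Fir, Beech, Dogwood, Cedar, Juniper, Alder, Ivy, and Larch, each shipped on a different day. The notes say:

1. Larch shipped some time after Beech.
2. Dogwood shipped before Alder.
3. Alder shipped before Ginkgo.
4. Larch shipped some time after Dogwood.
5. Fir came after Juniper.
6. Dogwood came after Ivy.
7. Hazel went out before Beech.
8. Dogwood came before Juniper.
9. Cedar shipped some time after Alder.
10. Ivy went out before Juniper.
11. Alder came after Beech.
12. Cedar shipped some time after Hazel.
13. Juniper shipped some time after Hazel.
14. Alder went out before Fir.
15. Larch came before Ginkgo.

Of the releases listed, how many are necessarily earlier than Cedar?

5

Directly stated before Cedar: Alder and Hazel.
Beech reaches Cedar via Beech → Alder → Cedar.
Dogwood reaches Cedar via Dogwood → Alder → Cedar.
Ivy reaches Cedar via Ivy → Dogwood → Alder → Cedar.
No chain forces Larch (or any of the others) ahead of Cedar.
That's Alder, Beech, Dogwood, Hazel, and Ivy — 5 in all.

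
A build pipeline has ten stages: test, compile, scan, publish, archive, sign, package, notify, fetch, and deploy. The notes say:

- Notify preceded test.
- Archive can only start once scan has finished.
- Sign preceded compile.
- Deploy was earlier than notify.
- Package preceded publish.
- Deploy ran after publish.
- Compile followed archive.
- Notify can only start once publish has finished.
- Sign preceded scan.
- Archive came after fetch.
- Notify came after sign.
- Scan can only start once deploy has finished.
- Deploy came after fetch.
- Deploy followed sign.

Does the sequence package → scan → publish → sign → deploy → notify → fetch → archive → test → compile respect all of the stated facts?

The constraints require deploy before scan, but in the proposed sequence scan appears ahead of deploy. That one violation is enough.

no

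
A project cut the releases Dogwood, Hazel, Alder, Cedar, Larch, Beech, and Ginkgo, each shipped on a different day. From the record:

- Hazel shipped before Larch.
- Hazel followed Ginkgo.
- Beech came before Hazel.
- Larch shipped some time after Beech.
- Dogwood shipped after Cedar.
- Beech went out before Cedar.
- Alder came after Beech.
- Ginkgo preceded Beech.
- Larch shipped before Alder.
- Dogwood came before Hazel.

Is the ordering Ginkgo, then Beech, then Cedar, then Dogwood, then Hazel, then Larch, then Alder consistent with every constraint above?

Check each stated constraint against the proposed order — e.g. Beech is ahead of Larch; Beech is ahead of Alder. Every pair is in the required order; nothing is violated.

yes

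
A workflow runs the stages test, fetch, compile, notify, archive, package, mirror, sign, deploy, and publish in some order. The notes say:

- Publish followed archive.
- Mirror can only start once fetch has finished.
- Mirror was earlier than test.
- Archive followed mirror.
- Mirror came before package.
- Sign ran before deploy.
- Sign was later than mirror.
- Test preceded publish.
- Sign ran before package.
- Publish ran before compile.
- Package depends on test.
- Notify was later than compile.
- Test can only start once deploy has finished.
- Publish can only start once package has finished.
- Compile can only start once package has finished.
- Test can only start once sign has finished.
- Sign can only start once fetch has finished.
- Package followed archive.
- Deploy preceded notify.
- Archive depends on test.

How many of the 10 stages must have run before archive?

Directly stated before archive: mirror and test.
Deploy reaches archive via deploy → test → archive.
Fetch reaches archive via fetch → mirror → archive.
Sign reaches archive via sign → test → archive.
That's deploy, fetch, mirror, sign, and test — 5 in all.

5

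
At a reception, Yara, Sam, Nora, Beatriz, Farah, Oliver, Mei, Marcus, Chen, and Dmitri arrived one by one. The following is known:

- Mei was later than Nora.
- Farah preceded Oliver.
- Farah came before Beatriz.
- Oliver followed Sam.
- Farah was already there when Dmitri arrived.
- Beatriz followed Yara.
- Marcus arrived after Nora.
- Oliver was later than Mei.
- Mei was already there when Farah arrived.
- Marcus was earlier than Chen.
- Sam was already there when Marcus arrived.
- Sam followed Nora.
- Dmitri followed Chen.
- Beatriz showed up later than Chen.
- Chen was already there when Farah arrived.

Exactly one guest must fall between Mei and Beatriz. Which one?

Farah

Tracing the constraints gives Mei → Farah → Beatriz, so Farah sits after Mei and before Beatriz.
No other guest is forced both after Mei and before Beatriz.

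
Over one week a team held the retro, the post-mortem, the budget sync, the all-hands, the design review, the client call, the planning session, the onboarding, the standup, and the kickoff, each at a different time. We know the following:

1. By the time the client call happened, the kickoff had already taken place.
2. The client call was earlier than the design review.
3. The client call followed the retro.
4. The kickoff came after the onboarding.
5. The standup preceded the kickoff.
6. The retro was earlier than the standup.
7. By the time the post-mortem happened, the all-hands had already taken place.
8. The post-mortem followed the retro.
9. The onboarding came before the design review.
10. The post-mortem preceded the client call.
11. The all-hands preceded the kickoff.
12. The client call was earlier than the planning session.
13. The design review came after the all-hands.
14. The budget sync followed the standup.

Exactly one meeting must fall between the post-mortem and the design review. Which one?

Tracing the constraints gives the post-mortem → the client call → the design review, so the client call sits after the post-mortem and before the design review.
No other meeting is forced both after the post-mortem and before the design review.

the client call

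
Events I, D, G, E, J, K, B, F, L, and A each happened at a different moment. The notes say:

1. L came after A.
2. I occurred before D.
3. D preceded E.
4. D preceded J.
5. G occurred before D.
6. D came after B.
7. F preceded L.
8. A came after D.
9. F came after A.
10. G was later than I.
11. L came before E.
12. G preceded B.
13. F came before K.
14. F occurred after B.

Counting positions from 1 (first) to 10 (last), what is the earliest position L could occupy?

7

A, B, D, F, G, and I must all come before L — 6 forced predecessors.
Nothing else is forced ahead of L, so its earliest slot is position 6 + 1 = 7.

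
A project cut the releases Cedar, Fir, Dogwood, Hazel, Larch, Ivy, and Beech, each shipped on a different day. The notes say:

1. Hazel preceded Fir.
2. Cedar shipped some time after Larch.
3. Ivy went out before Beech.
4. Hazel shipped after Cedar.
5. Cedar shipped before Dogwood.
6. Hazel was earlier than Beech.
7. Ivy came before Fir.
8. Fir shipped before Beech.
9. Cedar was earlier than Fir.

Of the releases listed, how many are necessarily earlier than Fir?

Directly stated before Fir: Cedar, Hazel, and Ivy.
Larch reaches Fir via Larch → Cedar → Fir.
That's Cedar, Hazel, Ivy, and Larch — 4 in all.

4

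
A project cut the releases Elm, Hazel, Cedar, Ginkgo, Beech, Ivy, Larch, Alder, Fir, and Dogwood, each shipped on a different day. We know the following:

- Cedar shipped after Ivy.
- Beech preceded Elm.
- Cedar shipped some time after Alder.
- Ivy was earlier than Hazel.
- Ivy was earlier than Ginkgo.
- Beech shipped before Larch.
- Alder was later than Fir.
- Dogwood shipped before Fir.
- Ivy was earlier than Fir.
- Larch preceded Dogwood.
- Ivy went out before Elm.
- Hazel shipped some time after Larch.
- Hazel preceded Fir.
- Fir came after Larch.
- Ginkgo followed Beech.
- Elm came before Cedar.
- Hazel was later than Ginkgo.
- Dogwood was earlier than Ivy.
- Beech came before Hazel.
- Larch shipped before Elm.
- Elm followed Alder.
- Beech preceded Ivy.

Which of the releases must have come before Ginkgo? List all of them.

Directly stated before Ginkgo: Beech and Ivy.
Dogwood reaches Ginkgo via Dogwood → Ivy → Ginkgo.
Larch reaches Ginkgo via Larch → Dogwood → Ivy → Ginkgo.

Beech, Dogwood, Ivy, Larch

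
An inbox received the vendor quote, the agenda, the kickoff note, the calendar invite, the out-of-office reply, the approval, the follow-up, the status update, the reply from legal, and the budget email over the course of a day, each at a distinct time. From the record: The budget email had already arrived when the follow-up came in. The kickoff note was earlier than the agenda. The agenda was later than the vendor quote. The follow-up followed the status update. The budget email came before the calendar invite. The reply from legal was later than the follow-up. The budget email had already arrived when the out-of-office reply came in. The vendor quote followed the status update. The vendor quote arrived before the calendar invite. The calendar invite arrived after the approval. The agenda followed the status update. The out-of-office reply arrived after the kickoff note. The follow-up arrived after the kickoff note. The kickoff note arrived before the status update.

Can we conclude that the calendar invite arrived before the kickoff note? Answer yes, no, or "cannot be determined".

no

Tracing the constraints gives the kickoff note → the status update → the vendor quote → the calendar invite, so the kickoff note must come before the calendar invite.
That means the calendar invite cannot be before the kickoff note.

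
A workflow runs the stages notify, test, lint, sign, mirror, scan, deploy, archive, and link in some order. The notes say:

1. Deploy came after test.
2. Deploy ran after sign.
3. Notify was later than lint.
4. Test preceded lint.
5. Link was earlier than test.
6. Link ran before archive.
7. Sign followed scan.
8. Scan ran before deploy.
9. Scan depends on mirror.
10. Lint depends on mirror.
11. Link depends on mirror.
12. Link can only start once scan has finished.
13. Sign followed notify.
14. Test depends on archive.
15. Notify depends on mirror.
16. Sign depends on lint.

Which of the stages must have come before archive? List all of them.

Directly stated before archive: link.
Mirror reaches archive via mirror → link → archive.
Scan reaches archive via scan → link → archive.
No chain forces sign (or any of the others) ahead of archive.

link, mirror, scan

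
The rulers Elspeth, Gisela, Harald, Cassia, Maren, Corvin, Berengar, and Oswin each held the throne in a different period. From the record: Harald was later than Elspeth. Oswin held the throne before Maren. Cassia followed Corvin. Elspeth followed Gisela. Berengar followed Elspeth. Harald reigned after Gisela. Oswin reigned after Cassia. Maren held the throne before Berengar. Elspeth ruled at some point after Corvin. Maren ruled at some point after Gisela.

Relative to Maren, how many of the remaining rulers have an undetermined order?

2

Forced before Maren: Cassia, Corvin, Gisela, and Oswin; forced after Maren: Berengar.
That leaves Elspeth and Harald with no forced order relative to Maren — 2.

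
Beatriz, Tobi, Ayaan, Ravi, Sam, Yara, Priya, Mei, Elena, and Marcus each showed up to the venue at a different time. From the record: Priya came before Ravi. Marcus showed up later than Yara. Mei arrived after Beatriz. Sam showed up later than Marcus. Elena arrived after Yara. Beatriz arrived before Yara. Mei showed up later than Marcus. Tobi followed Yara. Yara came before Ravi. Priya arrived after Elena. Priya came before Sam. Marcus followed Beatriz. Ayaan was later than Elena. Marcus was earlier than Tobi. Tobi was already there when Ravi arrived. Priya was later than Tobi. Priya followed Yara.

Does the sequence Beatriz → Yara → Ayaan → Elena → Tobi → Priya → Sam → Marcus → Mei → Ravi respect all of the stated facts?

The constraints require Marcus before Tobi, but in the proposed sequence Tobi appears ahead of Marcus. That one violation is enough.

no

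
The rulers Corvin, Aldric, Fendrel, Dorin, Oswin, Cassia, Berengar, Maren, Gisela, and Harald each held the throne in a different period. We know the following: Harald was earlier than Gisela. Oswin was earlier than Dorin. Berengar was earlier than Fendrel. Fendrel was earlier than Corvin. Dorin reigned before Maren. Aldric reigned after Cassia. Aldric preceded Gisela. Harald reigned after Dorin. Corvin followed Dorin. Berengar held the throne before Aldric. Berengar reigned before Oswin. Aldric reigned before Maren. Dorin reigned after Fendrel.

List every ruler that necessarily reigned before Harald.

Directly stated before Harald: Dorin.
Berengar reaches Harald via Berengar → Oswin → Dorin → Harald.
Fendrel reaches Harald via Fendrel → Dorin → Harald.
Oswin reaches Harald via Oswin → Dorin → Harald.
No chain forces Gisela (or any of the others) ahead of Harald.

Berengar, Dorin, Fendrel, Oswin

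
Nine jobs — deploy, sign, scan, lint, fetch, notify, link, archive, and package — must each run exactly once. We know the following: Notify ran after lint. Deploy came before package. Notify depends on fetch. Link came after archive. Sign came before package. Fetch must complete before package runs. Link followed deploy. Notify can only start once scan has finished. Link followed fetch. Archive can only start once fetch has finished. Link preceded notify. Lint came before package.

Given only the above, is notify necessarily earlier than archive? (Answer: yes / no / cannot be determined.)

Tracing the constraints gives archive → link → notify, so archive must come before notify.
That means notify cannot be before archive.

no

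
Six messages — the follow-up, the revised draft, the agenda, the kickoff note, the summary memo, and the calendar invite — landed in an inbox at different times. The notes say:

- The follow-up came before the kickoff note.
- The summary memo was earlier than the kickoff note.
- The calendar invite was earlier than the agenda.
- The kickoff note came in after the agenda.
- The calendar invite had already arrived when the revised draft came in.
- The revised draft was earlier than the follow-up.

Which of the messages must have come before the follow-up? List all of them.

the calendar invite, the revised draft

Directly stated before the follow-up: the revised draft.
The calendar invite reaches the follow-up via the calendar invite → the revised draft → the follow-up.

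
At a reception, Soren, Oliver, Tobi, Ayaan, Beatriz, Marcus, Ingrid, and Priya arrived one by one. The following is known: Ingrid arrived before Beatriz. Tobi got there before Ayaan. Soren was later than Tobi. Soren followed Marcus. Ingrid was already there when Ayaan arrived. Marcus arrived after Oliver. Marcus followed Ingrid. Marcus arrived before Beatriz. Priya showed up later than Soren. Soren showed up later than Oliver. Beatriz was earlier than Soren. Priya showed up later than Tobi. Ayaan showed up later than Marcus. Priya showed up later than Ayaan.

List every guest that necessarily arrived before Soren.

Directly stated before Soren: Beatriz, Marcus, Oliver, and Tobi.
Ingrid reaches Soren via Ingrid → Beatriz → Soren.

Beatriz, Ingrid, Marcus, Oliver, Tobi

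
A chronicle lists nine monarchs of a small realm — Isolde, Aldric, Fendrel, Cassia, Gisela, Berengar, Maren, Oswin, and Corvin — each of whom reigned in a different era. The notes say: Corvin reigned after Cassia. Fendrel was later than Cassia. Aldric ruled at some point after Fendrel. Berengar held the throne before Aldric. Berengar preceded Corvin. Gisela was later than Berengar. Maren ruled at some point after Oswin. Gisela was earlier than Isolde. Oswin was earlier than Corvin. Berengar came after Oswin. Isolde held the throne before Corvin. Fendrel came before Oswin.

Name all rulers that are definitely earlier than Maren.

Directly stated before Maren: Oswin.
Cassia reaches Maren via Cassia → Fendrel → Oswin → Maren.
Fendrel reaches Maren via Fendrel → Oswin → Maren.
No chain forces Corvin (or any of the others) ahead of Maren.

Cassia, Fendrel, Oswin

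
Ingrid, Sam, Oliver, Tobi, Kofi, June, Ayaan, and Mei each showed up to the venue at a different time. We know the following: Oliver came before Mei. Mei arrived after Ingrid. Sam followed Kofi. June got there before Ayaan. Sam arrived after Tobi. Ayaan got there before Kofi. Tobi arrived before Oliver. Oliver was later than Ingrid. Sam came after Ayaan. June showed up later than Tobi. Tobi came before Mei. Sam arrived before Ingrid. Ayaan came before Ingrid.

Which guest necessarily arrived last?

Every other guest has a chain of constraints placing them before Mei, so Mei is last.

Mei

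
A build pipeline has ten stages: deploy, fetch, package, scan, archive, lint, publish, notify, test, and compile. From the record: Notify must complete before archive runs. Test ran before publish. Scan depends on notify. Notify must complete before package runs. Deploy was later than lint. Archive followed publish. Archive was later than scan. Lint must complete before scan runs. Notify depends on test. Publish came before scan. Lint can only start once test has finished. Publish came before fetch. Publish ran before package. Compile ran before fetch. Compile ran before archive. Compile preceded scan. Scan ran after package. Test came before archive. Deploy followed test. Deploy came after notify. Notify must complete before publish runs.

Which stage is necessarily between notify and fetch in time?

Tracing the constraints gives notify → publish → fetch, so publish sits after notify and before fetch.
No other stage is forced both after notify and before fetch.

publish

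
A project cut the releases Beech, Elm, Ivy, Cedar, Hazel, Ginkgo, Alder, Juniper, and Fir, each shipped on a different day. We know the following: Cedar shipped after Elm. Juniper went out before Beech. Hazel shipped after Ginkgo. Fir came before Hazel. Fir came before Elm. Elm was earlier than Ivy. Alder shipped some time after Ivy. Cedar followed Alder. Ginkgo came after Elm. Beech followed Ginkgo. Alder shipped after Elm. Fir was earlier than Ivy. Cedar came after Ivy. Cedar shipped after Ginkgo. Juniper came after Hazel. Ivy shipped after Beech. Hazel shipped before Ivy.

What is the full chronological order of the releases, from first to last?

Fir, Elm, Ginkgo, Hazel, Juniper, Beech, Ivy, Alder, Cedar

The constraints fix every adjacent pair, so only one ordering works:
Fir → Elm → Ginkgo → Hazel → Juniper → Beech → Ivy → Alder → Cedar.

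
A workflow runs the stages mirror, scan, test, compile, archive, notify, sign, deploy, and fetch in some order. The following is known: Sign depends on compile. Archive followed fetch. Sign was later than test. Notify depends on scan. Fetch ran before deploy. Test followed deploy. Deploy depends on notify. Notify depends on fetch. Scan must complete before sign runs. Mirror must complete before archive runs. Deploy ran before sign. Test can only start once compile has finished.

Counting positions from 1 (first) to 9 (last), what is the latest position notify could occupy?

6

Notify must come before deploy, sign, and test — 3 stages forced after it.
Everything else can be placed before notify in some valid order, so notify can sit as late as position 9 − 3 = 6.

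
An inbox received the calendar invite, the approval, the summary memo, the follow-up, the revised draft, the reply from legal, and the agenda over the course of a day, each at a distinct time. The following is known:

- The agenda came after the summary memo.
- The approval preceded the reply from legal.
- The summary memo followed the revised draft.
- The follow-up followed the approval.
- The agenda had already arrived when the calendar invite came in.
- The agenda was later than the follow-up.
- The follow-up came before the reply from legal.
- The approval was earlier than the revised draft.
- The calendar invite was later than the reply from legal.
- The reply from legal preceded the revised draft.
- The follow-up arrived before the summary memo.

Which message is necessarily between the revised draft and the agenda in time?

the summary memo

Tracing the constraints gives the revised draft → the summary memo → the agenda, so the summary memo sits after the revised draft and before the agenda.
No other message is forced both after the revised draft and before the agenda.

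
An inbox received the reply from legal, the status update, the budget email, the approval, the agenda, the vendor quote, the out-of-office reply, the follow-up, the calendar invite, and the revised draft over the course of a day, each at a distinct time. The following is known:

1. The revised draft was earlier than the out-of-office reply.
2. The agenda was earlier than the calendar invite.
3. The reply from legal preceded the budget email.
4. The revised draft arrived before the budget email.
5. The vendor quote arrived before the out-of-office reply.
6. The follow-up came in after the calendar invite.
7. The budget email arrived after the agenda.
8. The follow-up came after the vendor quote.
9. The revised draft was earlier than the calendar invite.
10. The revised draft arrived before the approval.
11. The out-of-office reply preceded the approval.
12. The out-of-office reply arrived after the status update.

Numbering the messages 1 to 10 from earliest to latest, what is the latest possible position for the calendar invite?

The calendar invite must come before the follow-up — 1 message forced after it.
Everything else can be placed before the calendar invite in some valid order, so the calendar invite can sit as late as position 10 − 1 = 9.

9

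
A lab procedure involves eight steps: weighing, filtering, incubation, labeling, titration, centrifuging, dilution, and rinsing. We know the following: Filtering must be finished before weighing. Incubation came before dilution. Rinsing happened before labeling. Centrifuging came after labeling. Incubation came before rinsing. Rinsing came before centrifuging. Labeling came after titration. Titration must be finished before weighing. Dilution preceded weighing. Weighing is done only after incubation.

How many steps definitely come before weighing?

Directly stated before weighing: dilution, filtering, incubation, and titration.
That's dilution, filtering, incubation, and titration — 4 in all.

4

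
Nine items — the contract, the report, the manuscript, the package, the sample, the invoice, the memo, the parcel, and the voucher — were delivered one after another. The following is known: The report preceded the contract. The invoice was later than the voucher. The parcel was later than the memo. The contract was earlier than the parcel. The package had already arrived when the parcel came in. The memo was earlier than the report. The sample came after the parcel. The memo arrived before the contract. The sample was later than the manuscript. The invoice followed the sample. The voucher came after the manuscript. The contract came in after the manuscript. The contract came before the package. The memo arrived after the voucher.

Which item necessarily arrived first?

the manuscript

The manuscript has a chain of constraints placing it before every other item, so the manuscript must be first.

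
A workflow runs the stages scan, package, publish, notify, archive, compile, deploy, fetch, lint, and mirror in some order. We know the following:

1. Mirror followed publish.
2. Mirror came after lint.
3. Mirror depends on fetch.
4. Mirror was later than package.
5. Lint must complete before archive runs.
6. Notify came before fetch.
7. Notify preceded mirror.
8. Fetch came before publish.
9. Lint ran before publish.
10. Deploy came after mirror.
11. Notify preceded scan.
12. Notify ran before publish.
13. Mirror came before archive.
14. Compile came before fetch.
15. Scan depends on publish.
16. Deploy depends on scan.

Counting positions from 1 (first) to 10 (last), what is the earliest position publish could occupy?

5

Compile, fetch, lint, and notify must all come before publish — 4 forced predecessors.
Nothing else is forced ahead of publish, so its earliest slot is position 4 + 1 = 5.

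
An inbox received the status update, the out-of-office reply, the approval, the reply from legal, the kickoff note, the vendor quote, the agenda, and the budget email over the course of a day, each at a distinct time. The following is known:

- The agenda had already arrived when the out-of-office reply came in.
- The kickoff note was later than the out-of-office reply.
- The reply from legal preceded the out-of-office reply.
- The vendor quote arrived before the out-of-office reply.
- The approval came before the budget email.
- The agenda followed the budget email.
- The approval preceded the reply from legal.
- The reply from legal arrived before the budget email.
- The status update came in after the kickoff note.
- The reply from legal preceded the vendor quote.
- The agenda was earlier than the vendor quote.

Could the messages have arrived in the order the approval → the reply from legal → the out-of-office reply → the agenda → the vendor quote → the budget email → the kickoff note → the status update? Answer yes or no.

no

The constraints require the budget email before the agenda, but in the proposed sequence the agenda appears ahead of the budget email. That one violation is enough.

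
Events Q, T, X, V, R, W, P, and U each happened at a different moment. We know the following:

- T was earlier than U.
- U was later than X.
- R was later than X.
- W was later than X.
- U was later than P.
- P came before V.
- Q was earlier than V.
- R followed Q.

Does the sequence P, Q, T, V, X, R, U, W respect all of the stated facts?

Check each stated constraint against the proposed order — e.g. Q is ahead of R; P is ahead of U. Every pair is in the required order; nothing is violated.

yes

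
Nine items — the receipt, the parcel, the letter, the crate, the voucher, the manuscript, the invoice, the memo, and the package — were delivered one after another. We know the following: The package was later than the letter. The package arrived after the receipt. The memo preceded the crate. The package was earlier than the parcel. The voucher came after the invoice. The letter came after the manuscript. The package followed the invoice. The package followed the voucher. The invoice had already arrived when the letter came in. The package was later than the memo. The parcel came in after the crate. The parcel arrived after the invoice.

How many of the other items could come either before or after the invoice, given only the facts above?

Forced after the invoice: the letter, the package, the parcel, and the voucher.
That leaves the crate, the manuscript, the memo, and the receipt with no forced order relative to the invoice — 4.

4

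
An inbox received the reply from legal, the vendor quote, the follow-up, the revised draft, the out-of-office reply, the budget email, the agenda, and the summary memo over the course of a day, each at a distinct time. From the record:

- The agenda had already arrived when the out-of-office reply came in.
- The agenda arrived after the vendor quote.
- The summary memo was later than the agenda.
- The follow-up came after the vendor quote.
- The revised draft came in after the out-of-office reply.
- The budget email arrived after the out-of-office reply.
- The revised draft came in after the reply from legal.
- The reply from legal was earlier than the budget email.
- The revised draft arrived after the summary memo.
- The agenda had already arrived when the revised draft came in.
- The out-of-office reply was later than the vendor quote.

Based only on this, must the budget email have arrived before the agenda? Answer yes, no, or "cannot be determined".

Tracing the constraints gives the agenda → the out-of-office reply → the budget email, so the agenda must come before the budget email.
That means the budget email cannot be before the agenda.

no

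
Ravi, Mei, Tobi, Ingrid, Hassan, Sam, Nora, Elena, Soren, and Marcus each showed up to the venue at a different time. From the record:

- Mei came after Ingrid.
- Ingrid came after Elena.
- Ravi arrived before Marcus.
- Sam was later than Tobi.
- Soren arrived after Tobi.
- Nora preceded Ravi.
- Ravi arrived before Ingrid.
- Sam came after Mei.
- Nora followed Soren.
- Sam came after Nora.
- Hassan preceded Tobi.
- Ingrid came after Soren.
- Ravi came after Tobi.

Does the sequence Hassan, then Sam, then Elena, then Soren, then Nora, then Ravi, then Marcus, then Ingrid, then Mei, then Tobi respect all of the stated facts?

no

The constraints require Mei before Sam, but in the proposed sequence Sam appears ahead of Mei. That one violation is enough.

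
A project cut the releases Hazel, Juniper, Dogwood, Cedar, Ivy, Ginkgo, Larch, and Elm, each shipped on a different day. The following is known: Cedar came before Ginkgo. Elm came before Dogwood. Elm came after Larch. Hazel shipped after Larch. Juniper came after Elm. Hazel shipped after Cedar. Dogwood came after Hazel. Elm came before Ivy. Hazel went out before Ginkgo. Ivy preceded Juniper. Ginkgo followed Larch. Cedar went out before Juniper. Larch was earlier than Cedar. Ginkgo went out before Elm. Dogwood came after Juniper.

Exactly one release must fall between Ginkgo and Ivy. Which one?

Tracing the constraints gives Ginkgo → Elm → Ivy, so Elm sits after Ginkgo and before Ivy.
No other release is forced both after Ginkgo and before Ivy.

Elm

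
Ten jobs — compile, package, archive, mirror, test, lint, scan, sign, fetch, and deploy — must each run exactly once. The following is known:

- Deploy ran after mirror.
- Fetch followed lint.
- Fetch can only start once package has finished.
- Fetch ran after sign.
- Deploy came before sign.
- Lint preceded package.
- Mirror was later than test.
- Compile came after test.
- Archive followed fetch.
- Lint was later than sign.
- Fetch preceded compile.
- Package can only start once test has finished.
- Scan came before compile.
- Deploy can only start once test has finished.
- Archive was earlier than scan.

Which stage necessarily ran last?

Every other stage has a chain of constraints placing it before compile, so compile is last.

compile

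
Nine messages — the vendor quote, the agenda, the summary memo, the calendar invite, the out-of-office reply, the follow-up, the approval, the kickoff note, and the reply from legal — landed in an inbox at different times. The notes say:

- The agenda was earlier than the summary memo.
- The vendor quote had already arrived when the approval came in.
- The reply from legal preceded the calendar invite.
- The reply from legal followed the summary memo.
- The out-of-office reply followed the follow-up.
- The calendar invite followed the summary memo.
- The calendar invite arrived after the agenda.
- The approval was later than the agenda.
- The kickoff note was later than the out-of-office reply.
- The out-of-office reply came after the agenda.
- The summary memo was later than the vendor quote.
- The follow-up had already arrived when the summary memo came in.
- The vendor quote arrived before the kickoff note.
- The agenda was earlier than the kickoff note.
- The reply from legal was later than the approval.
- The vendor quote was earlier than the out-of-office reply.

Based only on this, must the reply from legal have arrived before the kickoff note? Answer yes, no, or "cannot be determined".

No chain of stated constraints runs from the reply from legal to the kickoff note, and none runs from the kickoff note to the reply from legal either.
So the relative order of the reply from legal and the kickoff note is not fixed by the given facts.

cannot be determined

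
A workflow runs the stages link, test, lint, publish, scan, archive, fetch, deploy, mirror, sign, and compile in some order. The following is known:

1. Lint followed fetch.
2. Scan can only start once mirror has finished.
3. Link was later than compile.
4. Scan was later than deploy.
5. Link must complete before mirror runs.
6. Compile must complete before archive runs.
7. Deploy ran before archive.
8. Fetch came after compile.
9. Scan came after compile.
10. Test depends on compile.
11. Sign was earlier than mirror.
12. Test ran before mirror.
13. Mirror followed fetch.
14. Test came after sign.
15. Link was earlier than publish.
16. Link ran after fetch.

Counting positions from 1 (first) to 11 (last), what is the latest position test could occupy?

Test must come before mirror and scan — 2 stages forced after it.
Everything else can be placed before test in some valid order, so test can sit as late as position 11 − 2 = 9.

9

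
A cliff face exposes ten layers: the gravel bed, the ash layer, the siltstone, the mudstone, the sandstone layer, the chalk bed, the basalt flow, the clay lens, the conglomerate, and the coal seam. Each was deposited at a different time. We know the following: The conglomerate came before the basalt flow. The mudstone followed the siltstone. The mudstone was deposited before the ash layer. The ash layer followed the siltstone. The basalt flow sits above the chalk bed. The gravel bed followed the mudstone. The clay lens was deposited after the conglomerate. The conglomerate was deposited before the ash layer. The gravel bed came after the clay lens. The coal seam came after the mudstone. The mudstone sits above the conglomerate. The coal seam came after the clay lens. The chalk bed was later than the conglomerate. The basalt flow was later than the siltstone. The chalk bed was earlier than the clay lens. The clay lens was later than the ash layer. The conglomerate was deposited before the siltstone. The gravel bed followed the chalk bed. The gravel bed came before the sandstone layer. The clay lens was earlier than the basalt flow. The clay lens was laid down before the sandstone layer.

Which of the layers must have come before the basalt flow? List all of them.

Directly stated before the basalt flow: the chalk bed, the clay lens, the conglomerate, and the siltstone.
The ash layer reaches the basalt flow via the ash layer → the clay lens → the basalt flow.
The mudstone reaches the basalt flow via the mudstone → the ash layer → the clay lens → the basalt flow.
No chain forces the coal seam (or any of the others) ahead of the basalt flow.

the ash layer, the chalk bed, the clay lens, the conglomerate, the mudstone, the siltstone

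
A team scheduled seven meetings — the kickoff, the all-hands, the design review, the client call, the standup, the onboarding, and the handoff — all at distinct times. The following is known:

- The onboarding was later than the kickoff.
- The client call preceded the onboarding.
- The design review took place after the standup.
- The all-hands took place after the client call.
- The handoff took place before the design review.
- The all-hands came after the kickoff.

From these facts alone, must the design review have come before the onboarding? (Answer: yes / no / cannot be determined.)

cannot be determined

No chain of stated constraints runs from the design review to the onboarding, and none runs from the onboarding to the design review either.
So the relative order of the design review and the onboarding is not fixed by the given facts.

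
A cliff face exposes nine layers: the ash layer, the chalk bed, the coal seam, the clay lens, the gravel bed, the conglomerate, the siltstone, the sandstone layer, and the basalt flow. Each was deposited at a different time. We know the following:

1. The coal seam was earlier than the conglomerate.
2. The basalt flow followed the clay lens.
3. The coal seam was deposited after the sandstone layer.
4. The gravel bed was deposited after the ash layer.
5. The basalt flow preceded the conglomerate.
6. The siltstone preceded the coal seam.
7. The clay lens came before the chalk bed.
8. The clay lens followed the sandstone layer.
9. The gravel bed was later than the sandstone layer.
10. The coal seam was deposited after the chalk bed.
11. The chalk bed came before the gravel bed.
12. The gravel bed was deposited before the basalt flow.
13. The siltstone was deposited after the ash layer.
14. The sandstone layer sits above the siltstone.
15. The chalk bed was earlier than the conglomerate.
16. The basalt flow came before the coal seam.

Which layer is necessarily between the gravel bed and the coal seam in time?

the basalt flow

Tracing the constraints gives the gravel bed → the basalt flow → the coal seam, so the basalt flow sits after the gravel bed and before the coal seam.
No other layer is forced both after the gravel bed and before the coal seam.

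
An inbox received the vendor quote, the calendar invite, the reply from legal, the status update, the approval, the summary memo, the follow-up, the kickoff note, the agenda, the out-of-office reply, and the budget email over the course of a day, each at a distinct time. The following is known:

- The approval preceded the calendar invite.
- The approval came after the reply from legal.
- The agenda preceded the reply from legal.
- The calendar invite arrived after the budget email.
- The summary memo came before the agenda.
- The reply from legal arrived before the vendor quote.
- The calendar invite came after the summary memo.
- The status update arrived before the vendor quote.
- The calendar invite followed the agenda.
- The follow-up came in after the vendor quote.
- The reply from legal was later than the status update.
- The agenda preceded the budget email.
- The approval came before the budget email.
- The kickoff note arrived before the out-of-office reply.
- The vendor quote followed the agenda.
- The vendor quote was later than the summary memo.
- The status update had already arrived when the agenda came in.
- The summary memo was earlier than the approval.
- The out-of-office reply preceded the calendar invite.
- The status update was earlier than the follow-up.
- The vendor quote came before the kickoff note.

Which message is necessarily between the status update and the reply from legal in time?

the agenda

Tracing the constraints gives the status update → the agenda → the reply from legal, so the agenda sits after the status update and before the reply from legal.
No other message is forced both after the status update and before the reply from legal.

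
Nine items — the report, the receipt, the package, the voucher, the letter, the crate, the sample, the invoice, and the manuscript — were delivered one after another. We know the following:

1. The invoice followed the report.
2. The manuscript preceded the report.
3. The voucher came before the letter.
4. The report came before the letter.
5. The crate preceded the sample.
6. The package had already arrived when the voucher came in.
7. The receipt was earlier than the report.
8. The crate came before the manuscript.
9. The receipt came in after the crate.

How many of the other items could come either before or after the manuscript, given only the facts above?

4

Forced before the manuscript: the crate; forced after the manuscript: the invoice, the letter, and the report.
That leaves the package, the receipt, the sample, and the voucher with no forced order relative to the manuscript — 4.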